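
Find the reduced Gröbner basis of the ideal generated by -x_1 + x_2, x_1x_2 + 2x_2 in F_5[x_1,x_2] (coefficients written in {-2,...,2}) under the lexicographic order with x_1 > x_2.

G = {x_1 - x_2, x_2^2 + 2x_2}

f_1 = -x_1 + x_2, LT = x_1.
f_2 = x_1x_2 + 2x_2, LT = x_1x_2.

S(f_1,f_2): lcm = x_1x_2. S = -x_2^2 - 2x_2.
  leading term x_2^2: no divisor's leading term divides it; move -x_2^2 to the remainder.
  leading term x_2: no divisor's leading term divides it; move -2x_2 to the remainder.
  remainder -x_2^2 - 2x_2 ≠ 0; add g_3 = -x_2^2 - 2x_2 to the basis.

The other S-polynomials (S(f_1,g_3), S(f_2,g_3)) all reduce to 0 modulo the current basis, so we have a Gröbner basis.
Inter-reduce: drop elements whose leading term is divisible by another's, tail-reduce, and make monic.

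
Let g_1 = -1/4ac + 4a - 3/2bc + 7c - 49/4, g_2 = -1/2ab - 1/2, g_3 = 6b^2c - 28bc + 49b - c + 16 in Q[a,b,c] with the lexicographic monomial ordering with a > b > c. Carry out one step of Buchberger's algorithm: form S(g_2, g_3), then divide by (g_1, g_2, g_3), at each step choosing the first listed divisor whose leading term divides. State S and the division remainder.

S(g_2, g_3) = 14/3abc - 49/6ab + 1/6ac - 8/3a + bc; remainder on division = 0.

lcm(LM(g_2), LM(g_3)) = ab^2c.
S = (lcm/LT(g_2))·g_2 − (lcm/LT(g_3))·g_3 = 14/3abc - 49/6ab + 1/6ac - 8/3a + bc.
Reduce S modulo (g_1, g_2, g_3) in that order:
  leading term abc: subtract (-56/3b)·g_1 from 14/3abc - 49/6ab + 1/6ac - 8/3a + bc → 133/2ab + 1/6ac - 8/3a - 28b^2c + 395/3bc - 686/3b
  leading term ab: subtract (-133)·g_2 from 133/2ab + 1/6ac - 8/3a - 28b^2c + 395/3bc - 686/3b → 1/6ac - 8/3a - 28b^2c + 395/3bc - 686/3b - 133/2
  leading term ac: subtract (-2/3)·g_1 from 1/6ac - 8/3a - 28b^2c + 395/3bc - 686/3b - 133/2 → -28b^2c + 392/3bc - 686/3b + 14/3c - 224/3
  leading term b^2c: subtract (-14/3)·g_3 from -28b^2c + 392/3bc - 686/3b + 14/3c - 224/3 → 0
The remainder is 0, so this S-polynomial contributes no new basis element.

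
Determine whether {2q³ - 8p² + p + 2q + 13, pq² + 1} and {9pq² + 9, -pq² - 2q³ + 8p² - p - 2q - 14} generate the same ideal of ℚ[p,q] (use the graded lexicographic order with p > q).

Two ideals are equal iff their reduced Gröbner bases coincide (the reduced basis is unique for a fixed ordering).
Buchberger on the first generating set:
f_1 = 2q³ - 8p² + p + 2q + 13, LT = q³.
f_2 = pq² + 1, LT = pq².

S(f_1,f_2): lcm = pq³. S = -4p³ + ½p² + pq + 13/2p - q.
  leading term p³: no divisor's leading term divides it; move -4p³ to the remainder.
  leading term p²: no divisor's leading term divides it; move ½p² to the remainder.
  leading term pq: no divisor's leading term divides it; move pq to the remainder.
  leading term p: no divisor's leading term divides it; move 13/2p to the remainder.
  leading term q: no divisor's leading term divides it; move -q to the remainder.
  remainder -4p³ + ½p² + pq + 13/2p - q ≠ 0; add g_3 = -4p³ + ½p² + pq + 13/2p - q to the basis.

S(f_1,g_3): leading monomials are coprime, so the S-polynomial reduces to 0 (Buchberger's first criterion).
S(f_2,g_3): lcm = p³q². S = ⅛p²q² + ¼pq³ + 13/8pq² - ¼q³ + p².
  leading term p²q²: subtract (⅛p)·f_2 from ⅛p²q² + ¼pq³ + 13/8pq² - ¼q³ + p² → ¼pq³ + 13/8pq² - ¼q³ + p² - ⅛p
  leading term pq³: subtract (⅛p)·f_1 from ¼pq³ + 13/8pq² - ¼q³ + p² - ⅛p → p³ + 13/8pq² - ¼q³ + ⅞p² - ¼pq - 7/4p
  leading term p³: subtract (-¼)·g_3 from p³ + 13/8pq² - ¼q³ + ⅞p² - ¼pq - 7/4p → 13/8pq² - ¼q³ + p² - ⅛p - ¼q
  leading term pq²: subtract (13/8)·f_2 from 13/8pq² - ¼q³ + p² - ⅛p - ¼q → -¼q³ + p² - ⅛p - ¼q - 13/8
  leading term q³: subtract (-⅛)·f_1 from -¼q³ + p² - ⅛p - ¼q - 13/8 → 0
  remainder 0.

Every S-polynomial of the final basis reduces to 0, so we have a Gröbner basis.
Inter-reduce: drop elements whose leading term is divisible by another's, tail-reduce, and make monic.
Reduced Gröbner basis: {p³ - ⅛p² - ¼pq - 13/8p + ¼q, pq² + 1, q³ - 4p² + ½p + q + 13/2}.

Buchberger on the second generating set:
h_1 = 9pq² + 9, LT = pq².
h_2 = -pq² - 2q³ + 8p² - p - 2q - 14, LT = pq².

S(h_1,h_2): lcm = pq². S = -2q³ + 8p² - p - 2q - 13.
  leading term q³: no divisor's leading term divides it; move -2q³ to the remainder.
  leading term p²: no divisor's leading term divides it; move 8p² to the remainder.
  leading term p: no divisor's leading term divides it; move -p to the remainder.
  leading term q: no divisor's leading term divides it; move -2q to the remainder.
  leading term 1: no divisor's leading term divides it; move -13 to the remainder.
  remainder -2q³ + 8p² - p - 2q - 13 ≠ 0; add k_3 = -2q³ + 8p² - p - 2q - 13 to the basis.

S(h_1,k_3): lcm = pq³. S = 4p³ - ½p² - pq - 13/2p + q.
  leading term p³: no divisor's leading term divides it; move 4p³ to the remainder.
  leading term p²: no divisor's leading term divides it; move -½p² to the remainder.
  leading term pq: no divisor's leading term divides it; move -pq to the remainder.
  leading term p: no divisor's leading term divides it; move -13/2p to the remainder.
  leading term q: no divisor's leading term divides it; move q to the remainder.
  remainder 4p³ - ½p² - pq - 13/2p + q ≠ 0; add k_4 = 4p³ - ½p² - pq - 13/2p + q to the basis.

S(h_2,k_3): lcm = pq³. S = 2q⁴ + 4p³ - 8p²q - ½p² + 2q² - 13/2p + 14q.
  leading term q⁴: subtract (-q)·k_3 from 2q⁴ + 4p³ - 8p²q - ½p² + 2q² - 13/2p + 14q → 4p³ - ½p² - pq - 13/2p + q
  leading term p³: subtract (1)·k_4 from 4p³ - ½p² - pq - 13/2p + q → 0
  remainder 0.

S(h_1,k_4): lcm = p³q². S = ⅛p²q² + ¼pq³ + 13/8pq² - ¼q³ + p².
  leading term p²q²: subtract (1/72p)·h_1 from ⅛p²q² + ¼pq³ + 13/8pq² - ¼q³ + p² → ¼pq³ + 13/8pq² - ¼q³ + p² - ⅛p
  leading term pq³: subtract (1/36q)·h_1 from ¼pq³ + 13/8pq² - ¼q³ + p² - ⅛p → 13/8pq² - ¼q³ + p² - ⅛p - ¼q
  leading term pq²: subtract (13/72)·h_1 from 13/8pq² - ¼q³ + p² - ⅛p - ¼q → -¼q³ + p² - ⅛p - ¼q - 13/8
  leading term q³: subtract (⅛)·k_3 from -¼q³ + p² - ⅛p - ¼q - 13/8 → 0
  remainder 0.

S(h_2,k_4): lcm = p³q². S = 2p²q³ - 8p⁴ + ⅛p²q² + ¼pq³ + p³ + 2p²q + 13/8pq² - ¼q³ + 14p².
  leading term p²q³: subtract (2/9pq)·h_1 from 2p²q³ - 8p⁴ + ⅛p²q² + ¼pq³ + p³ + 2p²q + 13/8pq² - ¼q³ + 14p² → -8p⁴ + ⅛p²q² + ¼pq³ + p³ + 2p²q + 13/8pq² - ¼q³ + 14p² - 2pq
  leading term p⁴: subtract (-2p)·k_4 from -8p⁴ + ⅛p²q² + ¼pq³ + p³ + 2p²q + 13/8pq² - ¼q³ + 14p² - 2pq → ⅛p²q² + ¼pq³ + 13/8pq² - ¼q³ + p²
  leading term p²q²: subtract (1/72p)·h_1 from ⅛p²q² + ¼pq³ + 13/8pq² - ¼q³ + p² → ¼pq³ + 13/8pq² - ¼q³ + p² - ⅛p
  leading term pq³: subtract (1/36q)·h_1 from ¼pq³ + 13/8pq² - ¼q³ + p² - ⅛p → 13/8pq² - ¼q³ + p² - ⅛p - ¼q
  leading term pq²: subtract (13/72)·h_1 from 13/8pq² - ¼q³ + p² - ⅛p - ¼q → -¼q³ + p² - ⅛p - ¼q - 13/8
  leading term q³: subtract (⅛)·k_3 from -¼q³ + p² - ⅛p - ¼q - 13/8 → 0
  remainder 0.

S(k_3,k_4): leading monomials are coprime, so the S-polynomial reduces to 0 (Buchberger's first criterion).
Every S-polynomial of the final basis reduces to 0, so we have a Gröbner basis.
Inter-reduce: drop elements whose leading term is divisible by another's, tail-reduce, and make monic.
Reduced Gröbner basis: {p³ - ⅛p² - ¼pq - 13/8p + ¼q, pq² + 1, q³ - 4p² + ½p + q + 13/2}.

These coincide, so the ideals are equal.

Yes, the ideals are equal.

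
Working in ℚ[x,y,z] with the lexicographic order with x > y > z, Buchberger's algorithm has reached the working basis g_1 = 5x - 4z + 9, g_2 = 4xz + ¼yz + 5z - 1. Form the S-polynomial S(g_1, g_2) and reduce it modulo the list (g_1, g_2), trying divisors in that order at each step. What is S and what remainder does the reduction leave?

lcm(LM(g_1), LM(g_2)) = xz.
S = (lcm/LT(g_1))·g_1 − (lcm/LT(g_2))·g_2 = -1/16yz - ⅘z² + 11/20z + ¼.
Reduce S modulo (g_1, g_2) in that order:
  leading term yz: no divisor's leading term divides it; move -1/16yz to the remainder.
  leading term z²: no divisor's leading term divides it; move -⅘z² to the remainder.
  leading term z: no divisor's leading term divides it; move 11/20z to the remainder.
  leading term 1: no divisor's leading term divides it; move ¼ to the remainder.
The remainder -1/16yz - ⅘z² + 11/20z + ¼ is nonzero, so it would be added as the next basis element.

S(g_1, g_2) = -1/16yz - ⅘z² + 11/20z + ¼; remainder on division = -1/16yz - ⅘z² + 11/20z + ¼.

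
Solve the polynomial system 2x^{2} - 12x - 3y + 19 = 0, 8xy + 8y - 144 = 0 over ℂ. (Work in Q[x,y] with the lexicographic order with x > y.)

{(5, 3), (sqrt(14)*I/2, 4 - 2*sqrt(14)*I), (-sqrt(14)*I/2, 4 + 2*sqrt(14)*I)}

Compute a lex Gröbner basis by Buchberger's algorithm.
f_1 = 2x^{2} - 12x - 3y + 19, LT = x^{2}.
f_2 = 8xy + 8y - 144, LT = xy.

S(f_1,f_2): lcm = x^{2}y. S = -7xy + 18x - \tfrac{3}{2}y^{2} + \tfrac{19}{2}y.
  leading term xy: subtract (-\tfrac{7}{8})·f_2 from -7xy + 18x - \tfrac{3}{2}y^{2} + \tfrac{19}{2}y → 18x - \tfrac{3}{2}y^{2} + \tfrac{33}{2}y - 126
  leading term x: no divisor's leading term divides it; move 18x to the remainder.
  leading term y^{2}: no divisor's leading term divides it; move -\tfrac{3}{2}y^{2} to the remainder.
  leading term y: no divisor's leading term divides it; move \tfrac{33}{2}y to the remainder.
  leading term 1: no divisor's leading term divides it; move -126 to the remainder.
  remainder 18x - \tfrac{3}{2}y^{2} + \tfrac{33}{2}y - 126 ≠ 0; add h_3 = 18x - \tfrac{3}{2}y^{2} + \tfrac{33}{2}y - 126 to the basis.

S(f_2,h_3): lcm = xy. S = \tfrac{1}{12}y^{3} - \tfrac{11}{12}y^{2} + 8y - 18.
  leading term y^{3}: no divisor's leading term divides it; move \tfrac{1}{12}y^{3} to the remainder.
  leading term y^{2}: no divisor's leading term divides it; move -\tfrac{11}{12}y^{2} to the remainder.
  leading term y: no divisor's leading term divides it; move 8y to the remainder.
  leading term 1: no divisor's leading term divides it; move -18 to the remainder.
  remainder \tfrac{1}{12}y^{3} - \tfrac{11}{12}y^{2} + 8y - 18 ≠ 0; add h_4 = \tfrac{1}{12}y^{3} - \tfrac{11}{12}y^{2} + 8y - 18 to the basis.

The other S-polynomials (S(f_1,h_3), S(f_1,h_4), S(f_2,h_4), S(h_3,h_4)) all reduce to 0 modulo the current basis, so we have a Gröbner basis.
Inter-reduce: drop elements whose leading term is divisible by another's, tail-reduce, and make monic.
Reduced Gröbner basis: {x - \tfrac{1}{12}y^{2} + \tfrac{11}{12}y - 7, y^{3} - 11y^{2} + 96y - 216}.

Elimination: the polynomial y^{3} - 11y^{2} + 96y - 216 lies in the elimination ideal for y, so y ∈ {3, 4 - 2*sqrt(14)*I, 4 + 2*sqrt(14)*I}. For each such y, the remaining basis elements (now univariate) give the rest of the solution.
  y = 3: the earlier basis element becomes x - 5 = 0, giving x = 5 — point (5, 3).
  y = 4 - 2*sqrt(14)*I: the earlier basis element becomes x - sqrt(14)*I/2 = 0, giving x = sqrt(14)*I/2 — point (sqrt(14)*I/2, 4 - 2*sqrt(14)*I).
  y = 4 + 2*sqrt(14)*I: the earlier basis element becomes x + sqrt(14)*I/2 = 0, giving x = -sqrt(14)*I/2 — point (-sqrt(14)*I/2, 4 + 2*sqrt(14)*I).
Zero-dimensionality of the ideal guarantees finitely many solutions over ℂ.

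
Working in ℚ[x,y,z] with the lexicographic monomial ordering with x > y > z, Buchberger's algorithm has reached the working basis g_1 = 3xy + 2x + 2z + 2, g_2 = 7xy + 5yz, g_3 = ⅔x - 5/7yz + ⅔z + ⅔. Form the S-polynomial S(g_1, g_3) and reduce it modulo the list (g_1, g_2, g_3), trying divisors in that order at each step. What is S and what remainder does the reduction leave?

lcm(LM(g_1), LM(g_3)) = xy.
S = (lcm/LT(g_1))·g_1 − (lcm/LT(g_3))·g_3 = ⅔x + 15/14y²z - yz - y + ⅔z + ⅔.
Reduce S modulo (g_1, g_2, g_3) in that order:
  leading term x: subtract (1)·g_3 from ⅔x + 15/14y²z - yz - y + ⅔z + ⅔ → 15/14y²z - 2/7yz - y
  leading term y²z: no divisor's leading term divides it; move 15/14y²z to the remainder.
  leading term yz: no divisor's leading term divides it; move -2/7yz to the remainder.
  leading term y: no divisor's leading term divides it; move -y to the remainder.
The remainder 15/14y²z - 2/7yz - y is nonzero, so it would be added as the next basis element.

S(g_1, g_3) = ⅔x + 15/14y²z - yz - y + ⅔z + ⅔; remainder on division = 15/14y²z - 2/7yz - y.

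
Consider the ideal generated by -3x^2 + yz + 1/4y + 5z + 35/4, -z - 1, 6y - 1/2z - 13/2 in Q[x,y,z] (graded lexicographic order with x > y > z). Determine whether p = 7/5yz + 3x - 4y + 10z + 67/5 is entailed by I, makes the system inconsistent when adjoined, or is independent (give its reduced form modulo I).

Adjoining 7/5yz + 3x - 4y + 10z + 67/5 makes the ideal the whole ring: the system is inconsistent.

First compute the reduced Gröbner basis of I by Buchberger's algorithm.
f_1 = -3x^2 + yz + 1/4y + 5z + 35/4, LT = x^2.
f_2 = -z - 1, LT = z.
f_3 = 6y - 1/2z - 13/2, LT = y.

The S-polynomials (S(f_1,f_2), S(f_1,f_3), S(f_2,f_3)) all reduce to 0 modulo the current basis, so we have a Gröbner basis.
Inter-reduce: drop elements whose leading term is divisible by another's, tail-reduce, and make monic.
Reduced Gröbner basis: {x^2 - 1, y - 1, z + 1}.
Label its elements g_1 = x^2 - 1, g_2 = y - 1, g_3 = z + 1.

Reduce p = 7/5yz + 3x - 4y + 10z + 67/5 modulo G:
  leading term yz: subtract (7/5z)·g_2 from 7/5yz + 3x - 4y + 10z + 67/5 → 3x - 4y + 57/5z + 67/5
  leading term x: no divisor's leading term divides it; move 3x to the remainder.
  leading term y: subtract (-4)·g_2 from -4y + 57/5z + 67/5 → 57/5z + 47/5
  leading term z: subtract (57/5)·g_3 from 57/5z + 47/5 → -2
  leading term 1: no divisor's leading term divides it; move -2 to the remainder.
  normal form = 3x - 2.
The normal form is nonzero, so p ∉ I. Since p minus its normal form lies in I, I + (p) = I + (r) where r = 3x - 2; decide whether this ideal is the whole ring.
Run Buchberger on G together with r (pairs among the g_i already reduce to 0 since G is a Gröbner basis):
g_1 = x^2 - 1, LT = x^2.
g_2 = y - 1, LT = y.
g_3 = z + 1, LT = z.
r = 3x - 2, LT = x.

S(g_1,r): lcm = x^2. S = 2/3x - 1.
  reduce S modulo (g_1, g_2, g_3, r):
  remainder -5/9 ≠ 0; add m_5 = -5/9 to the basis.

The other S-polynomials (S(g_1,g_2), S(g_1,g_3), S(g_2,g_3), S(g_2,r), S(g_3,r), S(g_1,m_5), S(g_2,m_5), S(g_3,m_5), S(r,m_5)) all reduce to 0 modulo the current basis, so we have a Gröbner basis.
Inter-reduce: drop elements whose leading term is divisible by another's, tail-reduce, and make monic.
Reduced Gröbner basis: {1}.
The reduced Gröbner basis of I + (p) is {1}: the ideal is the whole ring, so the enlarged system has no common solution — adjoining p is inconsistent.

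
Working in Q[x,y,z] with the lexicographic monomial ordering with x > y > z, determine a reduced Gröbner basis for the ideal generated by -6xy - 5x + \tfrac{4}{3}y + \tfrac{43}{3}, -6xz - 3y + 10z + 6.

f_1 = -6xy - 5x + \tfrac{4}{3}y + \tfrac{43}{3}, LT = xy.
f_2 = -6xz - 3y + 10z + 6, LT = xz.

S(f_1,f_2): lcm = xyz. S = \tfrac{5}{6}xz - \tfrac{1}{2}y^{2} + \tfrac{13}{9}yz + y - \tfrac{43}{18}z.
  leading term xz: subtract (-\tfrac{5}{36})·f_2 from \tfrac{5}{6}xz - \tfrac{1}{2}y^{2} + \tfrac{13}{9}yz + y - \tfrac{43}{18}z → -\tfrac{1}{2}y^{2} + \tfrac{13}{9}yz + \tfrac{7}{12}y - z + \tfrac{5}{6}
  leading term y^{2}: no divisor's leading term divides it; move -\tfrac{1}{2}y^{2} to the remainder.
  leading term yz: no divisor's leading term divides it; move \tfrac{13}{9}yz to the remainder.
  leading term y: no divisor's leading term divides it; move \tfrac{7}{12}y to the remainder.
  leading term z: no divisor's leading term divides it; move -z to the remainder.
  leading term 1: no divisor's leading term divides it; move \tfrac{5}{6} to the remainder.
  remainder -\tfrac{1}{2}y^{2} + \tfrac{13}{9}yz + \tfrac{7}{12}y - z + \tfrac{5}{6} ≠ 0; add g_3 = -\tfrac{1}{2}y^{2} + \tfrac{13}{9}yz + \tfrac{7}{12}y - z + \tfrac{5}{6} to the basis.

The other S-polynomials (S(f_1,g_3), S(f_2,g_3)) all reduce to 0 modulo the current basis, so we have a Gröbner basis.

G = {xy + \tfrac{5}{6}x - \tfrac{2}{9}y - \tfrac{43}{18}, xz + \tfrac{1}{2}y - \tfrac{5}{3}z - 1, y^{2} - \tfrac{26}{9}yz - \tfrac{7}{6}y + 2z - \tfrac{5}{3}}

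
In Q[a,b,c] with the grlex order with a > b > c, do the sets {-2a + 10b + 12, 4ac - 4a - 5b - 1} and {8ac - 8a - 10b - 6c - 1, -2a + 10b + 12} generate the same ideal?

No, the ideals differ.

Two ideals are equal iff their reduced Gröbner bases coincide (the reduced basis is unique for a fixed ordering).
Buchberger on the first generating set:
f_1 = -2a + 10b + 12, LT = a.
f_2 = 4ac - 4a - 5b - 1, LT = ac.

S(f_1,f_2): lcm = ac. S = -5bc + a + 5/4b - 6c + 1/4.
  leading term bc: no divisor's leading term divides it; move -5bc to the remainder.
  leading term a: subtract (-1/2)·f_1 from a + 5/4b - 6c + 1/4 → 25/4b - 6c + 25/4
  leading term b: no divisor's leading term divides it; move 25/4b to the remainder.
  leading term c: no divisor's leading term divides it; move -6c to the remainder.
  leading term 1: no divisor's leading term divides it; move 25/4 to the remainder.
  remainder -5bc + 25/4b - 6c + 25/4 ≠ 0; add g_3 = -5bc + 25/4b - 6c + 25/4 to the basis.

The other S-polynomials (S(f_1,g_3), S(f_2,g_3)) all reduce to 0 modulo the current basis, so we have a Gröbner basis.
Inter-reduce: drop elements whose leading term is divisible by another's, tail-reduce, and make monic.
Reduced Gröbner basis: {bc - 5/4b + 6/5c - 5/4, a - 5b - 6}.

Buchberger on the second generating set:
h_1 = 8ac - 8a - 10b - 6c - 1, LT = ac.
h_2 = -2a + 10b + 12, LT = a.

S(h_1,h_2): lcm = ac. S = 5bc - a - 5/4b + 21/4c - 1/8.
  leading term bc: no divisor's leading term divides it; move 5bc to the remainder.
  leading term a: subtract (1/2)·h_2 from -a - 5/4b + 21/4c - 1/8 → -25/4b + 21/4c - 49/8
  leading term b: no divisor's leading term divides it; move -25/4b to the remainder.
  leading term c: no divisor's leading term divides it; move 21/4c to the remainder.
  leading term 1: no divisor's leading term divides it; move -49/8 to the remainder.
  remainder 5bc - 25/4b + 21/4c - 49/8 ≠ 0; add k_3 = 5bc - 25/4b + 21/4c - 49/8 to the basis.

The other S-polynomials (S(h_1,k_3), S(h_2,k_3)) all reduce to 0 modulo the current basis, so we have a Gröbner basis.
Inter-reduce: drop elements whose leading term is divisible by another's, tail-reduce, and make monic.
Reduced Gröbner basis: {bc - 5/4b + 21/20c - 49/40, a - 5b - 6}.

The bases are distinct; the ideals are different.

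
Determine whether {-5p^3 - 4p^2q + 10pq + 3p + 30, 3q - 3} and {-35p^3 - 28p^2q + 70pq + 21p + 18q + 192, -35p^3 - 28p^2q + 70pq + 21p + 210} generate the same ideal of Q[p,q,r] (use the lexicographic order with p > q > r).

Yes, the ideals are equal.

For a fixed monomial order, each ideal has a unique reduced Gröbner basis; comparing bases decides equality.
Buchberger on the first generating set:
f_1 = -5p^3 - 4p^2q + 10pq + 3p + 30, LT = p^3.
f_2 = 3q - 3, LT = q.

S(f_1,f_2): leading monomials are coprime, so the S-polynomial reduces to 0 (Buchberger's first criterion).
Every S-polynomial of the final basis reduces to 0, so we have a Gröbner basis.
Inter-reduce: drop elements whose leading term is divisible by another's, tail-reduce, and make monic.
Reduced Gröbner basis: {p^3 + 4/5p^2 - 13/5p - 6, q - 1}.

Buchberger on the second generating set:
h_1 = -35p^3 - 28p^2q + 70pq + 21p + 18q + 192, LT = p^3.
h_2 = -35p^3 - 28p^2q + 70pq + 21p + 210, LT = p^3.

S(h_1,h_2): lcm = p^3. S = -18/35q + 18/35.
  leading term q: no divisor's leading term divides it; move -18/35q to the remainder.
  leading term 1: no divisor's leading term divides it; move 18/35 to the remainder.
  remainder -18/35q + 18/35 ≠ 0; add k_3 = -18/35q + 18/35 to the basis.

S(h_1,k_3): leading monomials are coprime, so the S-polynomial reduces to 0 (Buchberger's first criterion).
S(h_2,k_3): leading monomials are coprime, so the S-polynomial reduces to 0 (Buchberger's first criterion).
Every S-polynomial of the final basis reduces to 0, so we have a Gröbner basis.
Inter-reduce: drop elements whose leading term is divisible by another's, tail-reduce, and make monic.
Reduced Gröbner basis: {p^3 + 4/5p^2 - 13/5p - 6, q - 1}.

These coincide, so the ideals are equal.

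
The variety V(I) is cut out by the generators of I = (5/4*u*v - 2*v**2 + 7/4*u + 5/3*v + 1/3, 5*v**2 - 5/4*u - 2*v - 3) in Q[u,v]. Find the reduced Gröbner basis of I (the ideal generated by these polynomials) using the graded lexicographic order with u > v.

G = {u**2 - 188/75*u - 416/75*v + 416/75, u*v + u + 52/75*v - 52/75, v**2 - 1/4*u - 2/5*v - 3/5}

f_1 = 5/4*u*v - 2*v**2 + 7/4*u + 5/3*v + 1/3, LT = u*v.
f_2 = 5*v**2 - 5/4*u - 2*v - 3, LT = v**2.

S(f_1,f_2): lcm = u*v**2. S = -8/5*v**3 + 1/4*u**2 + 9/5*u*v + 4/3*v**2 + 3/5*u + 4/15*v.
  leading term v**3: subtract (-8/25*v)·f_2 from -8/5*v**3 + 1/4*u**2 + 9/5*u*v + 4/3*v**2 + 3/5*u + 4/15*v → 1/4*u**2 + 7/5*u*v + 52/75*v**2 + 3/5*u - 52/75*v
  leading term u**2: no divisor's leading term divides it; move 1/4*u**2 to the remainder.
  leading term u*v: subtract (28/25)·f_1 from 7/5*u*v + 52/75*v**2 + 3/5*u - 52/75*v → 44/15*v**2 - 34/25*u - 64/25*v - 28/75
  leading term v**2: subtract (44/75)·f_2 from 44/15*v**2 - 34/25*u - 64/25*v - 28/75 → -47/75*u - 104/75*v + 104/75
  leading term u: no divisor's leading term divides it; move -47/75*u to the remainder.
  leading term v: no divisor's leading term divides it; move -104/75*v to the remainder.
  leading term 1: no divisor's leading term divides it; move 104/75 to the remainder.
  remainder 1/4*u**2 - 47/75*u - 104/75*v + 104/75 ≠ 0; add g_3 = 1/4*u**2 - 47/75*u - 104/75*v + 104/75 to the basis.

The other S-polynomials (S(f_1,g_3), S(f_2,g_3)) all reduce to 0 modulo the current basis, so we have a Gröbner basis.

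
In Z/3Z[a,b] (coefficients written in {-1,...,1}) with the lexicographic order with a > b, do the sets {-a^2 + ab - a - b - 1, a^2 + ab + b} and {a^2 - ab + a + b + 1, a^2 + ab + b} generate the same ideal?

For a fixed monomial order, each ideal has a unique reduced Gröbner basis; comparing bases decides equality.
Buchberger on the first generating set:
f_1 = -a^2 + ab - a - b - 1, LT = a^2.
f_2 = a^2 + ab + b, LT = a^2.

S(f_1,f_2): lcm = a^2. S = ab + a + 1.
  reduce S modulo (f_1, f_2):
  remainder ab + a + 1 ≠ 0; add g_3 = ab + a + 1 to the basis.

S(f_1,g_3): lcm = a^2b. S = -a^2 - ab^2 + ab - a + b^2 + b.
  reduce S modulo (f_1, f_2, g_3):
  remainder -a + b^2 ≠ 0; add g_4 = -a + b^2 to the basis.

S(g_3,g_4): lcm = ab. S = a + b^3 + 1.
  reduce S modulo (f_1, f_2, g_3, g_4):
  remainder b^3 + b^2 + 1 ≠ 0; add g_5 = b^3 + b^2 + 1 to the basis.

The other S-polynomials (S(f_2,g_3), S(f_1,g_4), S(f_2,g_4), S(f_1,g_5), S(f_2,g_5), S(g_3,g_5), S(g_4,g_5)) all reduce to 0 modulo the current basis, so we have a Gröbner basis.
Inter-reduce: drop elements whose leading term is divisible by another's, tail-reduce, and make monic.
Reduced Gröbner basis: {a - b^2, b^3 + b^2 + 1}.

Buchberger on the second generating set:
h_1 = a^2 - ab + a + b + 1, LT = a^2.
h_2 = a^2 + ab + b, LT = a^2.

S(h_1,h_2): lcm = a^2. S = ab + a + 1.
  reduce S modulo (h_1, h_2):
  remainder ab + a + 1 ≠ 0; add k_3 = ab + a + 1 to the basis.

S(h_1,k_3): lcm = a^2b. S = -a^2 - ab^2 + ab - a + b^2 + b.
  reduce S modulo (h_1, h_2, k_3):
  remainder -a + b^2 ≠ 0; add k_4 = -a + b^2 to the basis.

S(k_3,k_4): lcm = ab. S = a + b^3 + 1.
  reduce S modulo (h_1, h_2, k_3, k_4):
  remainder b^3 + b^2 + 1 ≠ 0; add k_5 = b^3 + b^2 + 1 to the basis.

The other S-polynomials (S(h_2,k_3), S(h_1,k_4), S(h_2,k_4), S(h_1,k_5), S(h_2,k_5), S(k_3,k_5), S(k_4,k_5)) all reduce to 0 modulo the current basis, so we have a Gröbner basis.
Inter-reduce: drop elements whose leading term is divisible by another's, tail-reduce, and make monic.
Reduced Gröbner basis: {a - b^2, b^3 + b^2 + 1}.

These coincide, so the ideals are equal.

Yes, the ideals are equal.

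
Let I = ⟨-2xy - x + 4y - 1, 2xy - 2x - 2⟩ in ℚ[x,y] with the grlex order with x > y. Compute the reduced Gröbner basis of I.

f_1 = -2xy - x + 4y - 1, LT = xy.
f_2 = 2xy - 2x - 2, LT = xy.

S(f_1,f_2): lcm = xy. S = 3/2x - 2y + 3/2.
  leading term x: no divisor's leading term divides it; move 3/2x to the remainder.
  leading term y: no divisor's leading term divides it; move -2y to the remainder.
  leading term 1: no divisor's leading term divides it; move 3/2 to the remainder.
  remainder 3/2x - 2y + 3/2 ≠ 0; add g_3 = 3/2x - 2y + 3/2 to the basis.

S(f_1,g_3): lcm = xy. S = 4/3y² + ½x - 3y + ½.
  leading term y²: no divisor's leading term divides it; move 4/3y² to the remainder.
  leading term x: subtract (⅓)·g_3 from ½x - 3y + ½ → -7/3y
  leading term y: no divisor's leading term divides it; move -7/3y to the remainder.
  remainder 4/3y² - 7/3y ≠ 0; add g_4 = 4/3y² - 7/3y to the basis.

S(f_2,g_3): lcm = xy. S = 4/3y² - x - y - 1.
  leading term y²: subtract (1)·g_4 from 4/3y² - x - y - 1 → -x + 4/3y - 1
  leading term x: subtract (-⅔)·g_3 from -x + 4/3y - 1 → 0
  remainder 0.

S(f_1,g_4): lcm = xy². S = 9/4xy - 2y² + ½y.
  leading term xy: subtract (-9/8)·f_1 from 9/4xy - 2y² + ½y → -2y² - 9/8x + 5y - 9/8
  leading term y²: subtract (-3/2)·g_4 from -2y² - 9/8x + 5y - 9/8 → -9/8x + 3/2y - 9/8
  leading term x: subtract (-¾)·g_3 from -9/8x + 3/2y - 9/8 → 0
  remainder 0.

S(f_2,g_4): lcm = xy². S = ¾xy - y.
  leading term xy: subtract (-⅜)·f_1 from ¾xy - y → -⅜x + ½y - ⅜
  leading term x: subtract (-¼)·g_3 from -⅜x + ½y - ⅜ → 0
  remainder 0.

S(g_3,g_4): leading monomials are coprime, so the S-polynomial reduces to 0 (Buchberger's first criterion).
Every S-polynomial of the final basis reduces to 0, so we have a Gröbner basis.
Inter-reduce: drop elements whose leading term is divisible by another's, tail-reduce, and make monic.

G = {y² - 7/4y, x - 4/3y + 1}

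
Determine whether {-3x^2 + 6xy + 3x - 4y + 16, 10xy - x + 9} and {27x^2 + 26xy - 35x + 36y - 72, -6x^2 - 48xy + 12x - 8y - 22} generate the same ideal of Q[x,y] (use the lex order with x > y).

Since reduced Gröbner bases are canonical representatives of ideals under a given ordering, it suffices to compute and compare them.
Buchberger on the first generating set:
f_1 = -3x^2 + 6xy + 3x - 4y + 16, LT = x^2.
f_2 = 10xy - x + 9, LT = xy.

S(f_1,f_2): lcm = x^2y. S = 1/10x^2 - 2xy^2 - xy - 9/10x + 4/3y^2 - 16/3y.
  leading term x^2: subtract (-1/30)·f_1 from 1/10x^2 - 2xy^2 - xy - 9/10x + 4/3y^2 - 16/3y → -2xy^2 - 4/5xy - 4/5x + 4/3y^2 - 82/15y + 8/15
  leading term xy^2: subtract (-1/5y)·f_2 from -2xy^2 - 4/5xy - 4/5x + 4/3y^2 - 82/15y + 8/15 → -xy - 4/5x + 4/3y^2 - 11/3y + 8/15
  leading term xy: subtract (-1/10)·f_2 from -xy - 4/5x + 4/3y^2 - 11/3y + 8/15 → -9/10x + 4/3y^2 - 11/3y + 43/30
  leading term x: no divisor's leading term divides it; move -9/10x to the remainder.
  leading term y^2: no divisor's leading term divides it; move 4/3y^2 to the remainder.
  leading term y: no divisor's leading term divides it; move -11/3y to the remainder.
  leading term 1: no divisor's leading term divides it; move 43/30 to the remainder.
  remainder -9/10x + 4/3y^2 - 11/3y + 43/30 ≠ 0; add g_3 = -9/10x + 4/3y^2 - 11/3y + 43/30 to the basis.

S(f_2,g_3): lcm = xy. S = -1/10x + 40/27y^3 - 110/27y^2 + 43/27y + 9/10.
  leading term x: subtract (1/9)·g_3 from -1/10x + 40/27y^3 - 110/27y^2 + 43/27y + 9/10 → 40/27y^3 - 38/9y^2 + 2y + 20/27
  leading term y^3: no divisor's leading term divides it; move 40/27y^3 to the remainder.
  leading term y^2: no divisor's leading term divides it; move -38/9y^2 to the remainder.
  leading term y: no divisor's leading term divides it; move 2y to the remainder.
  leading term 1: no divisor's leading term divides it; move 20/27 to the remainder.
  remainder 40/27y^3 - 38/9y^2 + 2y + 20/27 ≠ 0; add g_4 = 40/27y^3 - 38/9y^2 + 2y + 20/27 to the basis.

The other S-polynomials (S(f_1,g_3), S(f_1,g_4), S(f_2,g_4), S(g_3,g_4)) all reduce to 0 modulo the current basis, so we have a Gröbner basis.
Inter-reduce: drop elements whose leading term is divisible by another's, tail-reduce, and make monic.
Reduced Gröbner basis: {x - 40/27y^2 + 110/27y - 43/27, y^3 - 57/20y^2 + 27/20y + 1/2}.

Buchberger on the second generating set:
h_1 = 27x^2 + 26xy - 35x + 36y - 72, LT = x^2.
h_2 = -6x^2 - 48xy + 12x - 8y - 22, LT = x^2.

S(h_1,h_2): lcm = x^2. S = -190/27xy + 19/27x - 19/3.
  leading term xy: no divisor's leading term divides it; move -190/27xy to the remainder.
  leading term x: no divisor's leading term divides it; move 19/27x to the remainder.
  leading term 1: no divisor's leading term divides it; move -19/3 to the remainder.
  remainder -190/27xy + 19/27x - 19/3 ≠ 0; add k_3 = -190/27xy + 19/27x - 19/3 to the basis.

S(h_1,k_3): lcm = x^2y. S = 1/10x^2 + 26/27xy^2 - 35/27xy - 9/10x + 4/3y^2 - 8/3y.
  leading term x^2: subtract (1/270)·h_1 from 1/10x^2 + 26/27xy^2 - 35/27xy - 9/10x + 4/3y^2 - 8/3y → 26/27xy^2 - 188/135xy - 104/135x + 4/3y^2 - 14/5y + 4/15
  leading term xy^2: subtract (-13/95y)·k_3 from 26/27xy^2 - 188/135xy - 104/135x + 4/3y^2 - 14/5y + 4/15 → -35/27xy - 104/135x + 4/3y^2 - 11/3y + 4/15
  leading term xy: subtract (7/38)·k_3 from -35/27xy - 104/135x + 4/3y^2 - 11/3y + 4/15 → -9/10x + 4/3y^2 - 11/3y + 43/30
  leading term x: no divisor's leading term divides it; move -9/10x to the remainder.
  leading term y^2: no divisor's leading term divides it; move 4/3y^2 to the remainder.
  leading term y: no divisor's leading term divides it; move -11/3y to the remainder.
  leading term 1: no divisor's leading term divides it; move 43/30 to the remainder.
  remainder -9/10x + 4/3y^2 - 11/3y + 43/30 ≠ 0; add k_4 = -9/10x + 4/3y^2 - 11/3y + 43/30 to the basis.

S(k_3,k_4): lcm = xy. S = -1/10x + 40/27y^3 - 110/27y^2 + 43/27y + 9/10.
  leading term x: subtract (1/9)·k_4 from -1/10x + 40/27y^3 - 110/27y^2 + 43/27y + 9/10 → 40/27y^3 - 38/9y^2 + 2y + 20/27
  leading term y^3: no divisor's leading term divides it; move 40/27y^3 to the remainder.
  leading term y^2: no divisor's leading term divides it; move -38/9y^2 to the remainder.
  leading term y: no divisor's leading term divides it; move 2y to the remainder.
  leading term 1: no divisor's leading term divides it; move 20/27 to the remainder.
  remainder 40/27y^3 - 38/9y^2 + 2y + 20/27 ≠ 0; add k_5 = 40/27y^3 - 38/9y^2 + 2y + 20/27 to the basis.

The other S-polynomials (S(h_2,k_3), S(h_1,k_4), S(h_2,k_4), S(h_1,k_5), S(h_2,k_5), S(k_3,k_5), S(k_4,k_5)) all reduce to 0 modulo the current basis, so we have a Gröbner basis.
Inter-reduce: drop elements whose leading term is divisible by another's, tail-reduce, and make monic.
Reduced Gröbner basis: {x - 40/27y^2 + 110/27y - 43/27, y^3 - 57/20y^2 + 27/20y + 1/2}.

Same reduced basis, so the two generating sets span the same ideal.
The choice of monomial ordering does not affect the verdict — as long as both bases are computed under the same ordering, their equality decides ideal equality.

Yes, the ideals are equal.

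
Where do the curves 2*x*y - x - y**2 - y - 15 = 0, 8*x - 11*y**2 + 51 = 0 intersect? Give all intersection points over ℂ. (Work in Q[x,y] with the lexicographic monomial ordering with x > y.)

Compute a lex Gröbner basis by Buchberger's algorithm.
f_1 = 2*x*y - x - y**2 - y - 15, LT = x*y.
f_2 = 8*x - 11*y**2 + 51, LT = x.

S(f_1,f_2): lcm = x*y. S = -1/2*x + 11/8*y**3 - 1/2*y**2 - 55/8*y - 15/2.
  leading term x: subtract (-1/16)·f_2 from -1/2*x + 11/8*y**3 - 1/2*y**2 - 55/8*y - 15/2 → 11/8*y**3 - 19/16*y**2 - 55/8*y - 69/16
  leading term y**3: no divisor's leading term divides it; move 11/8*y**3 to the remainder.
  leading term y**2: no divisor's leading term divides it; move -19/16*y**2 to the remainder.
  leading term y: no divisor's leading term divides it; move -55/8*y to the remainder.
  leading term 1: no divisor's leading term divides it; move -69/16 to the remainder.
  remainder 11/8*y**3 - 19/16*y**2 - 55/8*y - 69/16 ≠ 0; add h_3 = 11/8*y**3 - 19/16*y**2 - 55/8*y - 69/16 to the basis.

The other S-polynomials (S(f_1,h_3), S(f_2,h_3)) all reduce to 0 modulo the current basis, so we have a Gröbner basis.
Inter-reduce: drop elements whose leading term is divisible by another's, tail-reduce, and make monic.
Reduced Gröbner basis: {x - 11/8*y**2 + 51/8, y**3 - 19/22*y**2 - 5*y - 69/22}.

From the last basis element, y**3 - 19/22*y**2 - 5*y - 69/22 = 0, so y takes values in {-1, 41/44 - sqrt(7753)/44, 41/44 + sqrt(7753)/44}. Each choice, substituted upward through the basis, yields the corresponding point(s) of the solution set.
  y = -1: the earlier basis element becomes x + 5 = 0, giving x = -5 — point (-5, -1).
  y = 41/44 - sqrt(7753)/44: the earlier basis element becomes x - 229/704 + 41*sqrt(7753)/704 = 0, giving x = 229/704 - 41*sqrt(7753)/704 — point (229/704 - 41*sqrt(7753)/704, 41/44 - sqrt(7753)/44).
  y = 41/44 + sqrt(7753)/44: the earlier basis element becomes x - 41*sqrt(7753)/704 - 229/704 = 0, giving x = 229/704 + 41*sqrt(7753)/704 — point (229/704 + 41*sqrt(7753)/704, 41/44 + sqrt(7753)/44).
Each listed point satisfies every original equation (direct substitution).

{(-5, -1), (229/704 - 41*sqrt(7753)/704, 41/44 - sqrt(7753)/44), (229/704 + 41*sqrt(7753)/704, 41/44 + sqrt(7753)/44)}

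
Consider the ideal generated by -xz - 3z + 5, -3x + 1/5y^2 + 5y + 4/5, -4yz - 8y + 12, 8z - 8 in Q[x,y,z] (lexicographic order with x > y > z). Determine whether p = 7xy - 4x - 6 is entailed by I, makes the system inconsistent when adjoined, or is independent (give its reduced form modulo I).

First compute the reduced Gröbner basis of I by Buchberger's algorithm.
f_1 = -xz - 3z + 5, LT = xz.
f_2 = -3x + 1/5y^2 + 5y + 4/5, LT = x.
f_3 = -4yz - 8y + 12, LT = yz.
f_4 = 8z - 8, LT = z.

S(f_1,f_2): lcm = xz. S = 1/15y^2z + 5/3yz + 49/15z - 5.
  reduce S modulo (f_1, f_2, f_3, f_4):
  remainder -2/15y^2 - 47/15y + 49/15 ≠ 0; add h_5 = -2/15y^2 - 47/15y + 49/15 to the basis.

S(f_1,f_3): lcm = xyz. S = -2xy + 3x + 3yz - 5y.
  reduce S modulo (f_1, f_2, f_3, f_4, h_5):
  remainder -49/5y + 49/5 ≠ 0; add h_6 = -49/5y + 49/5 to the basis.

The other S-polynomials (S(f_1,f_4), S(f_2,f_3), S(f_2,f_4), S(f_3,f_4), S(f_1,h_5), S(f_2,h_5), S(f_3,h_5), S(f_4,h_5), S(f_1,h_6), S(f_2,h_6), S(f_3,h_6), S(f_4,h_6), S(h_5,h_6)) all reduce to 0 modulo the current basis, so we have a Gröbner basis.
Inter-reduce: drop elements whose leading term is divisible by another's, tail-reduce, and make monic.
Reduced Gröbner basis: {x - 2, y - 1, z - 1}.
Label its elements g_1 = x - 2, g_2 = y - 1, g_3 = z - 1.

Reduce p = 7xy - 4x - 6 modulo G:
  leading term xy: subtract (7y)·g_1 from 7xy - 4x - 6 → -4x + 14y - 6
  leading term x: subtract (-4)·g_1 from -4x + 14y - 6 → 14y - 14
  leading term y: subtract (14)·g_2 from 14y - 14 → 0
  normal form = 0.
Since the normal form is 0, p ∈ I.

Ideal membership is decidable via reduction modulo a Gröbner basis.

7xy - 4x - 6 lies in I (it reduces to 0).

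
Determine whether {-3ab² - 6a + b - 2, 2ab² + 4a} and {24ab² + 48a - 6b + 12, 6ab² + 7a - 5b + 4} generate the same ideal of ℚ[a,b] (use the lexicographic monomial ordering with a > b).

No, the ideals differ.

Equality of ideals is decidable: compute both reduced Gröbner bases (unique for the ordering) and check whether they agree.
Buchberger on the first generating set:
f_1 = -3ab² - 6a + b - 2, LT = ab².
f_2 = 2ab² + 4a, LT = ab².

S(f_1,f_2): lcm = ab². S = -⅓b + ⅔.
  reduce S modulo (f_1, f_2):
  remainder -⅓b + ⅔ ≠ 0; add g_3 = -⅓b + ⅔ to the basis.

S(f_1,g_3): lcm = ab². S = 2ab + 2a - ⅓b + ⅔.
  reduce S modulo (f_1, f_2, g_3):
  remainder 6a ≠ 0; add g_4 = 6a to the basis.

The other S-polynomials (S(f_2,g_3), S(f_1,g_4), S(f_2,g_4), S(g_3,g_4)) all reduce to 0 modulo the current basis, so we have a Gröbner basis.
Inter-reduce: drop elements whose leading term is divisible by another's, tail-reduce, and make monic.
Reduced Gröbner basis: {a, b - 2}.

Buchberger on the second generating set:
h_1 = 24ab² + 48a - 6b + 12, LT = ab².
h_2 = 6ab² + 7a - 5b + 4, LT = ab².

S(h_1,h_2): lcm = ab². S = ⅚a + 7/12b - ⅙.
  reduce S modulo (h_1, h_2):
  remainder ⅚a + 7/12b - ⅙ ≠ 0; add k_3 = ⅚a + 7/12b - ⅙ to the basis.

S(h_1,k_3): lcm = ab². S = 2a - 7/10b³ + ⅕b² - ¼b + ½.
  reduce S modulo (h_1, h_2, k_3):
  remainder -7/10b³ + ⅕b² - 33/20b + 9/10 ≠ 0; add k_4 = -7/10b³ + ⅕b² - 33/20b + 9/10 to the basis.

The other S-polynomials (S(h_2,k_3), S(h_1,k_4), S(h_2,k_4), S(k_3,k_4)) all reduce to 0 modulo the current basis, so we have a Gröbner basis.
Inter-reduce: drop elements whose leading term is divisible by another's, tail-reduce, and make monic.
Reduced Gröbner basis: {a + 7/10b - ⅕, b³ - 2/7b² + 33/14b - 9/7}.

The bases are distinct; the ideals are different.
The choice of monomial ordering does not affect the verdict — as long as both bases are computed under the same ordering, their equality decides ideal equality.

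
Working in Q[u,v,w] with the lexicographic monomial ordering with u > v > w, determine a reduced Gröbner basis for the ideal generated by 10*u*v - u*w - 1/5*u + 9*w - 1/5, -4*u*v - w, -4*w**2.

G = {u - 75/2*w + 1, v - 1/4*w, w**2}

The reduced Gröbner basis is the canonical form of the ideal for this ordering.

f_1 = 10*u*v - u*w - 1/5*u + 9*w - 1/5, LT = u*v.
f_2 = -4*u*v - w, LT = u*v.
f_3 = -4*w**2, LT = w**2.

S(f_1,f_2): lcm = u*v. S = -1/10*u*w - 1/50*u + 13/20*w - 1/50.
  leading term u*w: no divisor's leading term divides it; move -1/10*u*w to the remainder.
  leading term u: no divisor's leading term divides it; move -1/50*u to the remainder.
  leading term w: no divisor's leading term divides it; move 13/20*w to the remainder.
  leading term 1: no divisor's leading term divides it; move -1/50 to the remainder.
  remainder -1/10*u*w - 1/50*u + 13/20*w - 1/50 ≠ 0; add g_4 = -1/10*u*w - 1/50*u + 13/20*w - 1/50 to the basis.

S(f_1,g_4): lcm = u*v*w. S = -1/5*u*v - 1/10*u*w**2 - 1/50*u*w + 13/2*v*w - 1/5*v + 9/10*w**2 - 1/50*w.
  leading term u*v: subtract (-1/50)·f_1 from -1/5*u*v - 1/10*u*w**2 - 1/50*u*w + 13/2*v*w - 1/5*v + 9/10*w**2 - 1/50*w → -1/10*u*w**2 - 1/25*u*w - 1/250*u + 13/2*v*w - 1/5*v + 9/10*w**2 + 4/25*w - 1/250
  leading term u*w**2: subtract (1/40*u)·f_3 from -1/10*u*w**2 - 1/25*u*w - 1/250*u + 13/2*v*w - 1/5*v + 9/10*w**2 + 4/25*w - 1/250 → -1/25*u*w - 1/250*u + 13/2*v*w - 1/5*v + 9/10*w**2 + 4/25*w - 1/250
  leading term u*w: subtract (2/5)·g_4 from -1/25*u*w - 1/250*u + 13/2*v*w - 1/5*v + 9/10*w**2 + 4/25*w - 1/250 → 1/250*u + 13/2*v*w - 1/5*v + 9/10*w**2 - 1/10*w + 1/250
  leading term u: no divisor's leading term divides it; move 1/250*u to the remainder.
  leading term v*w: no divisor's leading term divides it; move 13/2*v*w to the remainder.
  leading term v: no divisor's leading term divides it; move -1/5*v to the remainder.
  leading term w**2: subtract (-9/40)·f_3 from 9/10*w**2 - 1/10*w + 1/250 → -1/10*w + 1/250
  leading term w: no divisor's leading term divides it; move -1/10*w to the remainder.
  leading term 1: no divisor's leading term divides it; move 1/250 to the remainder.
  remainder 1/250*u + 13/2*v*w - 1/5*v - 1/10*w + 1/250 ≠ 0; add g_5 = 1/250*u + 13/2*v*w - 1/5*v - 1/10*w + 1/250 to the basis.

S(f_2,g_4): lcm = u*v*w. S = -1/5*u*v + 13/2*v*w - 1/5*v + 1/4*w**2.
  leading term u*v: subtract (-1/50)·f_1 from -1/5*u*v + 13/2*v*w - 1/5*v + 1/4*w**2 → -1/50*u*w - 1/250*u + 13/2*v*w - 1/5*v + 1/4*w**2 + 9/50*w - 1/250
  leading term u*w: subtract (1/5)·g_4 from -1/50*u*w - 1/250*u + 13/2*v*w - 1/5*v + 1/4*w**2 + 9/50*w - 1/250 → 13/2*v*w - 1/5*v + 1/4*w**2 + 1/20*w
  leading term v*w: no divisor's leading term divides it; move 13/2*v*w to the remainder.
  leading term v: no divisor's leading term divides it; move -1/5*v to the remainder.
  leading term w**2: subtract (-1/16)·f_3 from 1/4*w**2 + 1/20*w → 1/20*w
  leading term w: no divisor's leading term divides it; move 1/20*w to the remainder.
  remainder 13/2*v*w - 1/5*v + 1/20*w ≠ 0; add g_6 = 13/2*v*w - 1/5*v + 1/20*w to the basis.

S(f_1,g_5): lcm = u*v. S = -1/10*u*w - 1/50*u - 1625*v**2*w + 50*v**2 + 25*v*w - v + 9/10*w - 1/50.
  leading term u*w: subtract (1)·g_4 from -1/10*u*w - 1/50*u - 1625*v**2*w + 50*v**2 + 25*v*w - v + 9/10*w - 1/50 → -1625*v**2*w + 50*v**2 + 25*v*w - v + 1/4*w
  leading term v**2*w: subtract (-250*v)·g_6 from -1625*v**2*w + 50*v**2 + 25*v*w - v + 1/4*w → 75/2*v*w - v + 1/4*w
  leading term v*w: subtract (75/13)·g_6 from 75/2*v*w - v + 1/4*w → 2/13*v - 1/26*w
  leading term v: no divisor's leading term divides it; move 2/13*v to the remainder.
  leading term w: no divisor's leading term divides it; move -1/26*w to the remainder.
  remainder 2/13*v - 1/26*w ≠ 0; add g_7 = 2/13*v - 1/26*w to the basis.

The other S-polynomials (S(f_1,f_3), S(f_2,f_3), S(f_3,g_4), S(f_2,g_5), S(f_3,g_5), S(g_4,g_5), S(f_1,g_6), S(f_2,g_6), S(f_3,g_6), S(g_4,g_6), S(g_5,g_6), S(f_1,g_7), S(f_2,g_7), S(f_3,g_7), S(g_4,g_7), S(g_5,g_7), S(g_6,g_7)) all reduce to 0 modulo the current basis, so we have a Gröbner basis.
Inter-reduce: drop elements whose leading term is divisible by another's, tail-reduce, and make monic.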